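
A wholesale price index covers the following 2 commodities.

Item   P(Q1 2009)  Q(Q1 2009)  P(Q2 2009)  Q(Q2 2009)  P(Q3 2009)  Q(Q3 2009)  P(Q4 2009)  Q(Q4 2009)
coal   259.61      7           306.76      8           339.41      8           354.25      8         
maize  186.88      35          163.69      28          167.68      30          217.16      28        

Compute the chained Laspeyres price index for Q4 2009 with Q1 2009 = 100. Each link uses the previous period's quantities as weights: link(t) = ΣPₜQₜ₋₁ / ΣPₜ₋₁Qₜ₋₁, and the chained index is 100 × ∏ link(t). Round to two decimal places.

Link Q1 2009→Q2 2009:
ΣP(Q2 2009)Q(Q1 2009) = 306.76×7 + 163.69×35 = 2147.32 + 5729.15 = 7876.47
ΣP(Q1 2009)Q(Q1 2009) = 259.61×7 + 186.88×35 = 1817.27 + 6540.8 = 8358.07
link = 7876.47/8358.07 = 0.942379
Link Q2 2009→Q3 2009:
ΣP(Q3 2009)Q(Q2 2009) = 339.41×8 + 167.68×28 = 2715.28 + 4695.04 = 7410.32
ΣP(Q2 2009)Q(Q2 2009) = 306.76×8 + 163.69×28 = 2454.08 + 4583.32 = 7037.4
link = 7410.32/7037.4 = 1.052991
Link Q3 2009→Q4 2009:
ΣP(Q4 2009)Q(Q3 2009) = 354.25×8 + 217.16×30 = 2834 + 6514.8 = 9348.8
ΣP(Q3 2009)Q(Q3 2009) = 339.41×8 + 167.68×30 = 2715.28 + 5030.4 = 7745.68
link = 9348.8/7745.68 = 1.206970
Chained index = 100 × 0.942379 × 1.052991 × 1.206970 = 119.7696

119.77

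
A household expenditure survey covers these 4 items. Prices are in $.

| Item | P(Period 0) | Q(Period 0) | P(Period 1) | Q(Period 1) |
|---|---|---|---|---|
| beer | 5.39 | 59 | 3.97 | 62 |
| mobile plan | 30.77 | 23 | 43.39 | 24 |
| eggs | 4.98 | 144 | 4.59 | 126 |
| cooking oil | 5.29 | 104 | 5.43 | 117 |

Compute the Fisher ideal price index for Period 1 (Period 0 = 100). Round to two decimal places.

Laspeyres component (base-period weights):
ΣP(Period 1)Q(Period 0) = 3.97×59 + 43.39×23 + 4.59×144 + 5.43×104 = 234.23 + 997.97 + 660.96 + 564.72 = 2457.88
ΣP(Period 0)Q(Period 0) = 5.39×59 + 30.77×23 + 4.98×144 + 5.29×104 = 318.01 + 707.71 + 717.12 + 550.16 = 2293
L = 2457.88 / 2293 × 100 = 107.1906
Paasche component (current-period weights):
ΣP(Period 1)Q(Period 1) = 3.97×62 + 43.39×24 + 4.59×126 + 5.43×117 = 246.14 + 1041.36 + 578.34 + 635.31 = 2501.15
ΣP(Period 0)Q(Period 1) = 5.39×62 + 30.77×24 + 4.98×126 + 5.29×117 = 334.18 + 738.48 + 627.48 + 618.93 = 2319.07
P = 2501.15 / 2319.07 × 100 = 107.8514
Fisher = √(L × P) = √(107.1906 × 107.8514) = 107.5205

107.52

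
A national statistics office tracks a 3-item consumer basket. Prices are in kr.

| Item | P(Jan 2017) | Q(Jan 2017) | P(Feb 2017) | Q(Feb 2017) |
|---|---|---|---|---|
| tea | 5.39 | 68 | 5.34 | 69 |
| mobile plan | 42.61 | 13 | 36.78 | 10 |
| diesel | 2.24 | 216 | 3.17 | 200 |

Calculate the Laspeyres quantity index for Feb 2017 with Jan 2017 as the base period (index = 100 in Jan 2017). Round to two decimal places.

Laspeyres quantity index uses base-period prices as weights.
ΣP(Jan 2017)·Q(Feb 2017) = 5.39×69 + 42.61×10 + 2.24×200 = 371.91 + 426.1 + 448 = 1246.01
ΣP(Jan 2017)·Q(Jan 2017) = 5.39×68 + 42.61×13 + 2.24×216 = 366.52 + 553.93 + 483.84 = 1404.29
Index = 1246.01 / 1404.29 × 100 = 88.7288

88.73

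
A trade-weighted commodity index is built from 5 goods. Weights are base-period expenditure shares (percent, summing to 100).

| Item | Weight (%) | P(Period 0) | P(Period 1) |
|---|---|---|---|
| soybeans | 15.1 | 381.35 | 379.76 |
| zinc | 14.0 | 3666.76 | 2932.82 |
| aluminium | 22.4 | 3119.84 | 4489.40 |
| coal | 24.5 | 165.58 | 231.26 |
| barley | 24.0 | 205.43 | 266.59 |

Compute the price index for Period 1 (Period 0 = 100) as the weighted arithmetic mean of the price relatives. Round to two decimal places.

123.83

soybeans: 15.1 × (379.76/381.35) = 15.1 × 0.995831 = 15.0370
zinc: 14.0 × (2932.82/3666.76) = 14.0 × 0.799840 = 11.1978
aluminium: 22.4 × (4489.40/3119.84) = 22.4 × 1.438984 = 32.2332
coal: 24.5 × (231.26/165.58) = 24.5 × 1.396666 = 34.2183
barley: 24.0 × (266.59/205.43) = 24.0 × 1.297717 = 31.1452
Index = Σ wᵢ·(p₁ᵢ/p₀ᵢ) = 15.0370 + 11.1978 + 32.2332 + 34.2183 + 31.1452 = 123.8316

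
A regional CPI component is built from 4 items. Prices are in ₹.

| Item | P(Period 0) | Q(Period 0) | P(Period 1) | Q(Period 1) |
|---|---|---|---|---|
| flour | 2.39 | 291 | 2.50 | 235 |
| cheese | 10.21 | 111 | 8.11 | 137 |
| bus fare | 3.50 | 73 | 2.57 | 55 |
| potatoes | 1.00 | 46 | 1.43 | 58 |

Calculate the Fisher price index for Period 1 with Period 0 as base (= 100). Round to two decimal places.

Laspeyres component (base-period weights):
ΣP(Period 1)Q(Period 0) = 2.50×291 + 8.11×111 + 2.57×73 + 1.43×46 = 727.5 + 900.21 + 187.61 + 65.78 = 1881.1
ΣP(Period 0)Q(Period 0) = 2.39×291 + 10.21×111 + 3.50×73 + 1.00×46 = 695.49 + 1133.31 + 255.5 + 46 = 2130.3
L = 1881.1 / 2130.3 × 100 = 88.3021
Paasche component (current-period weights):
ΣP(Period 1)Q(Period 1) = 2.50×235 + 8.11×137 + 2.57×55 + 1.43×58 = 587.5 + 1111.07 + 141.35 + 82.94 = 1922.86
ΣP(Period 0)Q(Period 1) = 2.39×235 + 10.21×137 + 3.50×55 + 1.00×58 = 561.65 + 1398.77 + 192.5 + 58 = 2210.92
P = 1922.86 / 2210.92 × 100 = 86.9710
Fisher = √(L × P) = √(88.3021 × 86.9710) = 87.6340

87.63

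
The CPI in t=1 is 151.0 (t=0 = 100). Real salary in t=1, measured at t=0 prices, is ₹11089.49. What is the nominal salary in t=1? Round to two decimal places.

16745.13

Nominal = Real × (Index/100) = 11089.49 × (151.0/100)
        = 11089.49 × 1.510 = 16745.1299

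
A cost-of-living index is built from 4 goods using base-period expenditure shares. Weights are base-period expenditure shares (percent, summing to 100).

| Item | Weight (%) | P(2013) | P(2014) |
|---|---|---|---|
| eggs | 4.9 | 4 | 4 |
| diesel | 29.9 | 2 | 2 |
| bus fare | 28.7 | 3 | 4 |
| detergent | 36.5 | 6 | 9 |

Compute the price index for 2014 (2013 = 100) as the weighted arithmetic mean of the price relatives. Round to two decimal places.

eggs: 4.9 × (4/4) = 4.9 × 1.000000 = 4.9000
diesel: 29.9 × (2/2) = 29.9 × 1.000000 = 29.9000
bus fare: 28.7 × (4/3) = 28.7 × 1.333333 = 38.2667
detergent: 36.5 × (9/6) = 36.5 × 1.500000 = 54.7500
Index = Σ wᵢ·(p₁ᵢ/p₀ᵢ) = 4.9000 + 29.9000 + 38.2667 + 54.7500 = 127.8167

127.82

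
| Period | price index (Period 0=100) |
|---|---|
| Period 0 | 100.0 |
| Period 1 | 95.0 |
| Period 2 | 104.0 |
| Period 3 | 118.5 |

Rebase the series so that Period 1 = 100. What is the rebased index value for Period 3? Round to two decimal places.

124.74

Rebased(Period 3) = 118.5 / 95.0 × 100 = 124.7368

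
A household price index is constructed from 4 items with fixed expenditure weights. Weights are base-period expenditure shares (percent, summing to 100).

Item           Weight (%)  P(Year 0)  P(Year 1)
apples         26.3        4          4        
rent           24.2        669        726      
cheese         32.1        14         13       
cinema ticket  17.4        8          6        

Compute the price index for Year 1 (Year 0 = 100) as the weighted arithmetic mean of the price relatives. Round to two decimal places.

apples: 26.3 × (4/4) = 26.3 × 1.000000 = 26.3000
rent: 24.2 × (726/669) = 24.2 × 1.085202 = 26.2619
cheese: 32.1 × (13/14) = 32.1 × 0.928571 = 29.8071
cinema ticket: 17.4 × (6/8) = 17.4 × 0.750000 = 13.0500
Index = Σ wᵢ·(p₁ᵢ/p₀ᵢ) = 26.3000 + 26.2619 + 29.8071 + 13.0500 = 95.4190

95.42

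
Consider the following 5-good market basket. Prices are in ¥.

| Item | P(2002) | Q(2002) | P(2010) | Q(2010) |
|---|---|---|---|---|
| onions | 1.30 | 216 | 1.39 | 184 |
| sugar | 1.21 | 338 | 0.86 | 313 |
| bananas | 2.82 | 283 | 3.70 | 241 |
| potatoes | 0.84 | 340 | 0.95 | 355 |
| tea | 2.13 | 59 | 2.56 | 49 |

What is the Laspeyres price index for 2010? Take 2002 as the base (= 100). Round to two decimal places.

111.21

Laspeyres price index uses base-period quantities as weights.
ΣP(2010)·Q(2002) = 1.39×216 + 0.86×338 + 3.70×283 + 0.95×340 + 2.56×59 = 300.24 + 290.68 + 1047.1 + 323 + 151.04 = 2112.06
ΣP(2002)·Q(2002) = 1.30×216 + 1.21×338 + 2.82×283 + 0.84×340 + 2.13×59 = 280.8 + 408.98 + 798.06 + 285.6 + 125.67 = 1899.11
Index = 2112.06 / 1899.11 × 100 = 111.2131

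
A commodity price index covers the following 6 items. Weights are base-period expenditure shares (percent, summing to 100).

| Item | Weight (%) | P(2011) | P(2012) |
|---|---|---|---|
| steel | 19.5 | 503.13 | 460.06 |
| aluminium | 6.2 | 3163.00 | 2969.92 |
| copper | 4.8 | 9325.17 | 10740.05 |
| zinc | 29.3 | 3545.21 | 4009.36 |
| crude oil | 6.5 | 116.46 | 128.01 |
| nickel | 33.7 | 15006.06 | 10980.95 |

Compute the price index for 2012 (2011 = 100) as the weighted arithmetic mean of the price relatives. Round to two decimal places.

94.12

steel: 19.5 × (460.06/503.13) = 19.5 × 0.914396 = 17.8307
aluminium: 6.2 × (2969.92/3163.00) = 6.2 × 0.938957 = 5.8215
copper: 4.8 × (10740.05/9325.17) = 4.8 × 1.151727 = 5.5283
zinc: 29.3 × (4009.36/3545.21) = 29.3 × 1.130923 = 33.1360
crude oil: 6.5 × (128.01/116.46) = 6.5 × 1.099176 = 7.1446
nickel: 33.7 × (10980.95/15006.06) = 33.7 × 0.731768 = 24.6606
Index = Σ wᵢ·(p₁ᵢ/p₀ᵢ) = 17.8307 + 5.8215 + 5.5283 + 33.1360 + 7.1446 + 24.6606 = 94.1218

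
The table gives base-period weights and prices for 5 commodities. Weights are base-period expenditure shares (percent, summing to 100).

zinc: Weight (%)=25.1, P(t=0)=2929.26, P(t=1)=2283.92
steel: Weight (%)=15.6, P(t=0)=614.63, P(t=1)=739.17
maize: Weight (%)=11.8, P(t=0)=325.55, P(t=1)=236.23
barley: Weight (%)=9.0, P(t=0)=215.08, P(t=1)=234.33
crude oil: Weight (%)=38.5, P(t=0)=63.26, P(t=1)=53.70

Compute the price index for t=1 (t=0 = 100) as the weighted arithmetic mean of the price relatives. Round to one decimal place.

zinc: 25.1 × (2283.92/2929.26) = 25.1 × 0.779692 = 19.5703
steel: 15.6 × (739.17/614.63) = 15.6 × 1.202626 = 18.7610
maize: 11.8 × (236.23/325.55) = 11.8 × 0.725634 = 8.5625
barley: 9.0 × (234.33/215.08) = 9.0 × 1.089502 = 9.8055
crude oil: 38.5 × (53.70/63.26) = 38.5 × 0.848878 = 32.6818
Index = Σ wᵢ·(p₁ᵢ/p₀ᵢ) = 19.5703 + 18.7610 + 8.5625 + 9.8055 + 32.6818 = 89.3810

89.4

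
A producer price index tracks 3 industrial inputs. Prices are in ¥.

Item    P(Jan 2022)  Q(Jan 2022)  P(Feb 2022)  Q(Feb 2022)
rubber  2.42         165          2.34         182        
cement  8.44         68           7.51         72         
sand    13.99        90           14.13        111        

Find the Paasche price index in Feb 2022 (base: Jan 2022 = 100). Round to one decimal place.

Paasche price index uses current-period quantities as weights.
ΣP(Feb 2022)·Q(Feb 2022) = 2.34×182 + 7.51×72 + 14.13×111 = 425.88 + 540.72 + 1568.43 = 2535.03
ΣP(Jan 2022)·Q(Feb 2022) = 2.42×182 + 8.44×72 + 13.99×111 = 440.44 + 607.68 + 1552.89 = 2601.01
Index = 2535.03 / 2601.01 × 100 = 97.4633

97.5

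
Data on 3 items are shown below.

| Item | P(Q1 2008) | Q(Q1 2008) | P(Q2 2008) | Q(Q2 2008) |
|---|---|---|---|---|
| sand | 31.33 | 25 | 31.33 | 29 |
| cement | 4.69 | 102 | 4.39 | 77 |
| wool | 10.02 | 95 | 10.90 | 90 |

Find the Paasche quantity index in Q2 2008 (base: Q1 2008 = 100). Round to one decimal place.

Paasche quantity index uses current-period prices as weights.
ΣP(Q2 2008)·Q(Q2 2008) = 31.33×29 + 4.39×77 + 10.90×90 = 908.57 + 338.03 + 981 = 2227.6
ΣP(Q2 2008)·Q(Q1 2008) = 31.33×25 + 4.39×102 + 10.90×95 = 783.25 + 447.78 + 1035.5 = 2266.53
Index = 2227.6 / 2266.53 × 100 = 98.2824

98.3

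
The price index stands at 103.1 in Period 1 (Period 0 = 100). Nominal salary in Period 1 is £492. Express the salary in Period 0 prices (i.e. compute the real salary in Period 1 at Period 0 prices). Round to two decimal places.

477.21

Real = Nominal ÷ (Index/100) = 492 ÷ (103.1/100)
     = 492 ÷ 1.031 = 477.2066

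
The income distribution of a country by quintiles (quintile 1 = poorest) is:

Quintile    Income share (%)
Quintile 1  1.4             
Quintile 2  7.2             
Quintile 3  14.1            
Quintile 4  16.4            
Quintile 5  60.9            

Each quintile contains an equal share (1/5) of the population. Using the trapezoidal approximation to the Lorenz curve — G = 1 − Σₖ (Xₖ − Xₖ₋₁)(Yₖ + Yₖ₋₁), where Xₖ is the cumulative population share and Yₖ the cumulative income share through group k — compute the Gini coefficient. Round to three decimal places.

Cumulative income shares Yₖ: 0.0140, 0.0860, 0.2270, 0.3910, 1.0000
Σ (Xₖ−Xₖ₋₁)(Yₖ+Yₖ₋₁) = (1/5)(0.0140+0.0000) + (1/5)(0.0860+0.0140) + (1/5)(0.2270+0.0860) + (1/5)(0.3910+0.2270) + (1/5)(1.0000+0.3910)
  = 0.0028 + 0.0200 + 0.0626 + 0.1236 + 0.2782 = 0.4872
G = 1 − 0.4872 = 0.5128

0.513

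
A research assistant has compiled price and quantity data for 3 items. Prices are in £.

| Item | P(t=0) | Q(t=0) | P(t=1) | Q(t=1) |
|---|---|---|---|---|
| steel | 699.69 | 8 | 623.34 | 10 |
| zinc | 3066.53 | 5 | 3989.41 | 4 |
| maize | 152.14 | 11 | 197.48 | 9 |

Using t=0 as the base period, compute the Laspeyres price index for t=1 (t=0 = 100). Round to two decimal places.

119.92

Laspeyres price index uses base-period quantities as weights.
ΣP(t=1)·Q(t=0) = 623.34×8 + 3989.41×5 + 197.48×11 = 4986.72 + 19947.05 + 2172.28 = 27106.05
ΣP(t=0)·Q(t=0) = 699.69×8 + 3066.53×5 + 152.14×11 = 5597.52 + 15332.65 + 1673.54 = 22603.71
Index = 27106.05 / 22603.71 × 100 = 119.9186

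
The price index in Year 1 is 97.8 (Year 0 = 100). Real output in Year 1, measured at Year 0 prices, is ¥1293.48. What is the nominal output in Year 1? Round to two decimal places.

1265.02

Nominal = Real × (Index/100) = 1293.48 × (97.8/100)
        = 1293.48 × 0.978 = 1265.0234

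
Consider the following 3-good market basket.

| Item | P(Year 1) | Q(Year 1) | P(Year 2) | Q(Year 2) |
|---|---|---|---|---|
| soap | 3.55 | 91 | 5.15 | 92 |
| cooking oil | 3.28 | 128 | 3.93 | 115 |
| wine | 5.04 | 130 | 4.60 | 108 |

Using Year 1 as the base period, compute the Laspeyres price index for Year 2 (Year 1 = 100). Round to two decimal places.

112.27

Laspeyres price index uses base-period quantities as weights.
ΣP(Year 2)·Q(Year 1) = 5.15×91 + 3.93×128 + 4.60×130 = 468.65 + 503.04 + 598 = 1569.69
ΣP(Year 1)·Q(Year 1) = 3.55×91 + 3.28×128 + 5.04×130 = 323.05 + 419.84 + 655.2 = 1398.09
Index = 1569.69 / 1398.09 × 100 = 112.2739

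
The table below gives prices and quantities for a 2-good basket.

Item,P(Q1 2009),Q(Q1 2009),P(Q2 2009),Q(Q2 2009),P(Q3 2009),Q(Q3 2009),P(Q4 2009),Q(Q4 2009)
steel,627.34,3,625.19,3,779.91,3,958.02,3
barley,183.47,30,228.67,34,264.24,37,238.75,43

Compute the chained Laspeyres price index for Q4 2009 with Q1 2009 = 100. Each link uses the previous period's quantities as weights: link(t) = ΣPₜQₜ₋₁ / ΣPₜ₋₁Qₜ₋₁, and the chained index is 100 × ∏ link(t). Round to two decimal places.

Link Q1 2009→Q2 2009:
ΣP(Q2 2009)Q(Q1 2009) = 625.19×3 + 228.67×30 = 1875.57 + 6860.1 = 8735.67
ΣP(Q1 2009)Q(Q1 2009) = 627.34×3 + 183.47×30 = 1882.02 + 5504.1 = 7386.12
link = 8735.67/7386.12 = 1.182714
Link Q2 2009→Q3 2009:
ΣP(Q3 2009)Q(Q2 2009) = 779.91×3 + 264.24×34 = 2339.73 + 8984.16 = 11323.89
ΣP(Q2 2009)Q(Q2 2009) = 625.19×3 + 228.67×34 = 1875.57 + 7774.78 = 9650.35
link = 11323.89/9650.35 = 1.173418
Link Q3 2009→Q4 2009:
ΣP(Q4 2009)Q(Q3 2009) = 958.02×3 + 238.75×37 = 2874.06 + 8833.75 = 11707.81
ΣP(Q3 2009)Q(Q3 2009) = 779.91×3 + 264.24×37 = 2339.73 + 9776.88 = 12116.61
link = 11707.81/12116.61 = 0.966261
Chained index = 100 × 1.182714 × 1.173418 × 0.966261 = 134.0994

134.10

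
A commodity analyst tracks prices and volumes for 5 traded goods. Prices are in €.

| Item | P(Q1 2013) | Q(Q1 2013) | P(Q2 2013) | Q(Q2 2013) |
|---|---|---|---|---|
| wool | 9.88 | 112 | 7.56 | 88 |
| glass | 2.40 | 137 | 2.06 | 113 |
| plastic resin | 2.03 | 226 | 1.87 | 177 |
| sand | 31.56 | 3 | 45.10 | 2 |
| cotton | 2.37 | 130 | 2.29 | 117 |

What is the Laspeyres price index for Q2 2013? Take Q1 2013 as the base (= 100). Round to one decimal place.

86.4

Laspeyres price index uses base-period quantities as weights.
ΣP(Q2 2013)·Q(Q1 2013) = 7.56×112 + 2.06×137 + 1.87×226 + 45.10×3 + 2.29×130 = 846.72 + 282.22 + 422.62 + 135.3 + 297.7 = 1984.56
ΣP(Q1 2013)·Q(Q1 2013) = 9.88×112 + 2.40×137 + 2.03×226 + 31.56×3 + 2.37×130 = 1106.56 + 328.8 + 458.78 + 94.68 + 308.1 = 2296.92
Index = 1984.56 / 2296.92 × 100 = 86.4009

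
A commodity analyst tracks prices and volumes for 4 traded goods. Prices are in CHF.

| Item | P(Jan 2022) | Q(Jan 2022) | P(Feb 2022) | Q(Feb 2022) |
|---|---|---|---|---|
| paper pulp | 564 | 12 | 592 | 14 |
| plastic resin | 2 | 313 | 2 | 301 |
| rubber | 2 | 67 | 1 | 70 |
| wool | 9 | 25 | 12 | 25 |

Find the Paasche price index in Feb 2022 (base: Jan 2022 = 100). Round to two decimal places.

104.48

Paasche price index uses current-period quantities as weights.
ΣP(Feb 2022)·Q(Feb 2022) = 592×14 + 2×301 + 1×70 + 12×25 = 8288 + 602 + 70 + 300 = 9260
ΣP(Jan 2022)·Q(Feb 2022) = 564×14 + 2×301 + 2×70 + 9×25 = 7896 + 602 + 140 + 225 = 8863
Index = 9260 / 8863 × 100 = 104.4793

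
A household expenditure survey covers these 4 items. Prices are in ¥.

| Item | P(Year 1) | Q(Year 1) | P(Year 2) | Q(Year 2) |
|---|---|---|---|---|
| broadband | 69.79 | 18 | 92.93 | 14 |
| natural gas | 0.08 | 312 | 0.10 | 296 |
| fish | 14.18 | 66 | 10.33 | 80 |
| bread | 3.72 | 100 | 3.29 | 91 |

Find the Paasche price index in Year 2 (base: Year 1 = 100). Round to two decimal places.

Paasche price index uses current-period quantities as weights.
ΣP(Year 2)·Q(Year 2) = 92.93×14 + 0.10×296 + 10.33×80 + 3.29×91 = 1301.02 + 29.6 + 826.4 + 299.39 = 2456.41
ΣP(Year 1)·Q(Year 2) = 69.79×14 + 0.08×296 + 14.18×80 + 3.72×91 = 977.06 + 23.68 + 1134.4 + 338.52 = 2473.66
Index = 2456.41 / 2473.66 × 100 = 99.3027

99.30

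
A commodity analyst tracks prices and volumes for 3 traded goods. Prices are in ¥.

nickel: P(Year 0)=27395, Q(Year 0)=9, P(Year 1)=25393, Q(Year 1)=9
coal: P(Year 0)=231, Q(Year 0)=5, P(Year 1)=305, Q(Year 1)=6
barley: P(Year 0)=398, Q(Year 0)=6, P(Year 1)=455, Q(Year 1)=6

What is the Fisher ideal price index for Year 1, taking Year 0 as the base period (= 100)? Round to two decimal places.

93.10

Laspeyres component (base-period weights):
ΣP(Year 1)Q(Year 0) = 25393×9 + 305×5 + 455×6 = 228537 + 1525 + 2730 = 232792
ΣP(Year 0)Q(Year 0) = 27395×9 + 231×5 + 398×6 = 246555 + 1155 + 2388 = 250098
L = 232792 / 250098 × 100 = 93.0803
Paasche component (current-period weights):
ΣP(Year 1)Q(Year 1) = 25393×9 + 305×6 + 455×6 = 228537 + 1830 + 2730 = 233097
ΣP(Year 0)Q(Year 1) = 27395×9 + 231×6 + 398×6 = 246555 + 1386 + 2388 = 250329
P = 233097 / 250329 × 100 = 93.1163
Fisher = √(L × P) = √(93.0803 × 93.1163) = 93.0983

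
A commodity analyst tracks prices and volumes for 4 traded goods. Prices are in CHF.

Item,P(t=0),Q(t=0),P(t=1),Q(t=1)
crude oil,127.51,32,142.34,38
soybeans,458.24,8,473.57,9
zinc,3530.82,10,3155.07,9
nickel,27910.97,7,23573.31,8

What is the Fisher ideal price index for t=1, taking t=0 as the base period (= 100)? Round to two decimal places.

85.89

Laspeyres component (base-period weights):
ΣP(t=1)Q(t=0) = 142.34×32 + 473.57×8 + 3155.07×10 + 23573.31×7 = 4554.88 + 3788.56 + 31550.7 + 165013.17 = 204907.31
ΣP(t=0)Q(t=0) = 127.51×32 + 458.24×8 + 3530.82×10 + 27910.97×7 = 4080.32 + 3665.92 + 35308.2 + 195376.79 = 238431.23
L = 204907.31 / 238431.23 × 100 = 85.9398
Paasche component (current-period weights):
ΣP(t=1)Q(t=1) = 142.34×38 + 473.57×9 + 3155.07×9 + 23573.31×8 = 5408.92 + 4262.13 + 28395.63 + 188586.48 = 226653.16
ΣP(t=0)Q(t=1) = 127.51×38 + 458.24×9 + 3530.82×9 + 27910.97×8 = 4845.38 + 4124.16 + 31777.38 + 223287.76 = 264034.68
P = 226653.16 / 264034.68 × 100 = 85.8422
Fisher = √(L × P) = √(85.9398 × 85.8422) = 85.8910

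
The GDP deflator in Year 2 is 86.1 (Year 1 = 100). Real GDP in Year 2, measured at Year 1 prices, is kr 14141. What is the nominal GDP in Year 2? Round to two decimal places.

Nominal = Real × (Index/100) = 14141 × (86.1/100)
        = 14141 × 0.861 = 12175.4010

12175.40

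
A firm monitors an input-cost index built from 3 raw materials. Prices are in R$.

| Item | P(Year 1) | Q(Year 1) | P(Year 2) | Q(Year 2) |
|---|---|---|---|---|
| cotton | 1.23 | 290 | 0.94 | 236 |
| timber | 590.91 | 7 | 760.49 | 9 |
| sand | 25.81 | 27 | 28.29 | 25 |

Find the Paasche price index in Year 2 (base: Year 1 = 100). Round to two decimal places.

124.30

Paasche price index uses current-period quantities as weights.
ΣP(Year 2)·Q(Year 2) = 0.94×236 + 760.49×9 + 28.29×25 = 221.84 + 6844.41 + 707.25 = 7773.5
ΣP(Year 1)·Q(Year 2) = 1.23×236 + 590.91×9 + 25.81×25 = 290.28 + 5318.19 + 645.25 = 6253.72
Index = 7773.5 / 6253.72 × 100 = 124.3020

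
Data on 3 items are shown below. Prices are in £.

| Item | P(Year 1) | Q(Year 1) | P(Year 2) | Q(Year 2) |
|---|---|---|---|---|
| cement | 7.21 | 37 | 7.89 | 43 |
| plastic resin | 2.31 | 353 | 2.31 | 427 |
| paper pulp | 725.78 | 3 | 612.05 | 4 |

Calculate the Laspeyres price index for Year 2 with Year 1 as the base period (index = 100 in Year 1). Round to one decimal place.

Laspeyres price index uses base-period quantities as weights.
ΣP(Year 2)·Q(Year 1) = 7.89×37 + 2.31×353 + 612.05×3 = 291.93 + 815.43 + 1836.15 = 2943.51
ΣP(Year 1)·Q(Year 1) = 7.21×37 + 2.31×353 + 725.78×3 = 266.77 + 815.43 + 2177.34 = 3259.54
Index = 2943.51 / 3259.54 × 100 = 90.3045

90.3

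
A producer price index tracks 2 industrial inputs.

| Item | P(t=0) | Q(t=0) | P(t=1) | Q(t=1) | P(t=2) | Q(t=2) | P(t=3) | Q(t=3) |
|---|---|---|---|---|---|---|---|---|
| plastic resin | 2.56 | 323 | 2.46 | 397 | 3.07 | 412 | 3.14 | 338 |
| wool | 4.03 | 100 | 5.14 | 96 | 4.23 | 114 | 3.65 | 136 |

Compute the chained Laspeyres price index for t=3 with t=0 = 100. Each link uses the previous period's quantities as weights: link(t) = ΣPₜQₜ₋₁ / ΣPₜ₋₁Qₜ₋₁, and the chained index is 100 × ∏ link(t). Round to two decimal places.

115.09

Link t=0→t=1:
ΣP(t=1)Q(t=0) = 2.46×323 + 5.14×100 = 794.58 + 514 = 1308.58
ΣP(t=0)Q(t=0) = 2.56×323 + 4.03×100 = 826.88 + 403 = 1229.88
link = 1308.58/1229.88 = 1.063990
Link t=1→t=2:
ΣP(t=2)Q(t=1) = 3.07×397 + 4.23×96 = 1218.79 + 406.08 = 1624.87
ΣP(t=1)Q(t=1) = 2.46×397 + 5.14×96 = 976.62 + 493.44 = 1470.06
link = 1624.87/1470.06 = 1.105309
Link t=2→t=3:
ΣP(t=3)Q(t=2) = 3.14×412 + 3.65×114 = 1293.68 + 416.1 = 1709.78
ΣP(t=2)Q(t=2) = 3.07×412 + 4.23×114 = 1264.84 + 482.22 = 1747.06
link = 1709.78/1747.06 = 0.978661
Chained index = 100 × 1.063990 × 1.105309 × 0.978661 = 115.0942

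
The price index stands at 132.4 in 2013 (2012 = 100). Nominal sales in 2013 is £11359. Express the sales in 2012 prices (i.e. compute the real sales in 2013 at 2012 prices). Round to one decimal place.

Real = Nominal ÷ (Index/100) = 11359 ÷ (132.4/100)
     = 11359 ÷ 1.324 = 8579.3051

8579.3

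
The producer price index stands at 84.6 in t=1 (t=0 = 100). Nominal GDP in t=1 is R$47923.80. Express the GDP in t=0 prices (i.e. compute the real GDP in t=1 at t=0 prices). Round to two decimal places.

Real = Nominal ÷ (Index/100) = 47923.80 ÷ (84.6/100)
     = 47923.80 ÷ 0.846 = 56647.5177

56647.52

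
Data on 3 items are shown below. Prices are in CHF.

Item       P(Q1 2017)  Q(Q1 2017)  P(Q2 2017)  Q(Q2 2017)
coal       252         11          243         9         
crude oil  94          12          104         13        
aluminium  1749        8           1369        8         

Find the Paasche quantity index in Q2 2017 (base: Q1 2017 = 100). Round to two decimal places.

Paasche quantity index uses current-period prices as weights.
ΣP(Q2 2017)·Q(Q2 2017) = 243×9 + 104×13 + 1369×8 = 2187 + 1352 + 10952 = 14491
ΣP(Q2 2017)·Q(Q1 2017) = 243×11 + 104×12 + 1369×8 = 2673 + 1248 + 10952 = 14873
Index = 14491 / 14873 × 100 = 97.4316

97.43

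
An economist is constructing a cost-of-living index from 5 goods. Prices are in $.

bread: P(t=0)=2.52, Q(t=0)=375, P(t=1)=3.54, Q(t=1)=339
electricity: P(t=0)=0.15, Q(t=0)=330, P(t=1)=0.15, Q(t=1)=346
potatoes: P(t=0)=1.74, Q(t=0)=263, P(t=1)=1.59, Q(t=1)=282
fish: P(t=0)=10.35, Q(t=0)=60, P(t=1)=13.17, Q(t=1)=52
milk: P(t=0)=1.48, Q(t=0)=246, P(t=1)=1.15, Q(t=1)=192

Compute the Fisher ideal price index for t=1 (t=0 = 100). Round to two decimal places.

117.56

Laspeyres component (base-period weights):
ΣP(t=1)Q(t=0) = 3.54×375 + 0.15×330 + 1.59×263 + 13.17×60 + 1.15×246 = 1327.5 + 49.5 + 418.17 + 790.2 + 282.9 = 2868.27
ΣP(t=0)Q(t=0) = 2.52×375 + 0.15×330 + 1.74×263 + 10.35×60 + 1.48×246 = 945 + 49.5 + 457.62 + 621 + 364.08 = 2437.2
L = 2868.27 / 2437.2 × 100 = 117.6871
Paasche component (current-period weights):
ΣP(t=1)Q(t=1) = 3.54×339 + 0.15×346 + 1.59×282 + 13.17×52 + 1.15×192 = 1200.06 + 51.9 + 448.38 + 684.84 + 220.8 = 2605.98
ΣP(t=0)Q(t=1) = 2.52×339 + 0.15×346 + 1.74×282 + 10.35×52 + 1.48×192 = 854.28 + 51.9 + 490.68 + 538.2 + 284.16 = 2219.22
P = 2605.98 / 2219.22 × 100 = 117.4277
Fisher = √(L × P) = √(117.6871 × 117.4277) = 117.5574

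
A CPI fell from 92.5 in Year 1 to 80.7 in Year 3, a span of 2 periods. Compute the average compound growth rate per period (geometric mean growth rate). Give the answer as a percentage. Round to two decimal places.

Growth factor = (80.7/92.5)^(1/2) = (0.872432)^(1/2) = 0.934041
Growth rate = 0.934041 − 1 = -0.065959 = -6.5959%

-6.60%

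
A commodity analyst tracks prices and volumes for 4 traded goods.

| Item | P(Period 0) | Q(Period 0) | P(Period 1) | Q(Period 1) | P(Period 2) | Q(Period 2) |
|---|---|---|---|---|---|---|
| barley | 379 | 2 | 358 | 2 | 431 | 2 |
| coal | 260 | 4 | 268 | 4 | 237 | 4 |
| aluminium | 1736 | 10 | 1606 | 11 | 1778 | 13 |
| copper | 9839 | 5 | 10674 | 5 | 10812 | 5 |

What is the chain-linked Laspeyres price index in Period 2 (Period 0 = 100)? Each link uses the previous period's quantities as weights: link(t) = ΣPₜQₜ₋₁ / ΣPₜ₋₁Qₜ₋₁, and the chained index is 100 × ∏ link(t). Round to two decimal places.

Link Period 0→Period 1:
ΣP(Period 1)Q(Period 0) = 358×2 + 268×4 + 1606×10 + 10674×5 = 716 + 1072 + 16060 + 53370 = 71218
ΣP(Period 0)Q(Period 0) = 379×2 + 260×4 + 1736×10 + 9839×5 = 758 + 1040 + 17360 + 49195 = 68353
link = 71218/68353 = 1.041915
Link Period 1→Period 2:
ΣP(Period 2)Q(Period 1) = 431×2 + 237×4 + 1778×11 + 10812×5 = 862 + 948 + 19558 + 54060 = 75428
ΣP(Period 1)Q(Period 1) = 358×2 + 268×4 + 1606×11 + 10674×5 = 716 + 1072 + 17666 + 53370 = 72824
link = 75428/72824 = 1.035757
Chained index = 100 × 1.041915 × 1.035757 = 107.9171

107.92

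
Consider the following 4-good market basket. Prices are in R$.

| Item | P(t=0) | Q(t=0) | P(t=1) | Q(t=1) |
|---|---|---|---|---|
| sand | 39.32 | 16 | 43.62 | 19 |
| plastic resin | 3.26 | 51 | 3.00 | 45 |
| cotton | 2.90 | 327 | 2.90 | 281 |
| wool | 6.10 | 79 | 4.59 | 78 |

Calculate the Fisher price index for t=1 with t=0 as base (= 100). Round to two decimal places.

97.47

Laspeyres component (base-period weights):
ΣP(t=1)Q(t=0) = 43.62×16 + 3.00×51 + 2.90×327 + 4.59×79 = 697.92 + 153 + 948.3 + 362.61 = 2161.83
ΣP(t=0)Q(t=0) = 39.32×16 + 3.26×51 + 2.90×327 + 6.10×79 = 629.12 + 166.26 + 948.3 + 481.9 = 2225.58
L = 2161.83 / 2225.58 × 100 = 97.1356
Paasche component (current-period weights):
ΣP(t=1)Q(t=1) = 43.62×19 + 3.00×45 + 2.90×281 + 4.59×78 = 828.78 + 135 + 814.9 + 358.02 = 2136.7
ΣP(t=0)Q(t=1) = 39.32×19 + 3.26×45 + 2.90×281 + 6.10×78 = 747.08 + 146.7 + 814.9 + 475.8 = 2184.48
P = 2136.7 / 2184.48 × 100 = 97.8128
Fisher = √(L × P) = √(97.1356 × 97.8128) = 97.4736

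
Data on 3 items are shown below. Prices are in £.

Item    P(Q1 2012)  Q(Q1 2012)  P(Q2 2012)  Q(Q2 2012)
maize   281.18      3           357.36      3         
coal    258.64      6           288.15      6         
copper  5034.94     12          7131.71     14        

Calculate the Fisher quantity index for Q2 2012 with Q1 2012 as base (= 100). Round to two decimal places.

Laspeyres component (base-period weights):
ΣP(Q1 2012)Q(Q2 2012) = 281.18×3 + 258.64×6 + 5034.94×14 = 843.54 + 1551.84 + 70489.16 = 72884.54
ΣP(Q1 2012)Q(Q1 2012) = 281.18×3 + 258.64×6 + 5034.94×12 = 843.54 + 1551.84 + 60419.28 = 62814.66
L = 72884.54 / 62814.66 × 100 = 116.0311
Paasche component (current-period weights):
ΣP(Q2 2012)Q(Q2 2012) = 357.36×3 + 288.15×6 + 7131.71×14 = 1072.08 + 1728.9 + 99843.94 = 102644.92
ΣP(Q2 2012)Q(Q1 2012) = 357.36×3 + 288.15×6 + 7131.71×12 = 1072.08 + 1728.9 + 85580.52 = 88381.5
P = 102644.92 / 88381.5 × 100 = 116.1385
Fisher = √(L × P) = √(116.0311 × 116.1385) = 116.0848

116.08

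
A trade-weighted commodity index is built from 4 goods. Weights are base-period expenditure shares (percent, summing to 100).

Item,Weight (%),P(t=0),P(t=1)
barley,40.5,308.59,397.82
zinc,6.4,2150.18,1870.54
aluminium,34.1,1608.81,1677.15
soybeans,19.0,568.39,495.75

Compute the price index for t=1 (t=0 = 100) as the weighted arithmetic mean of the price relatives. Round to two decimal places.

109.90

barley: 40.5 × (397.82/308.59) = 40.5 × 1.289154 = 52.2107
zinc: 6.4 × (1870.54/2150.18) = 6.4 × 0.869946 = 5.5677
aluminium: 34.1 × (1677.15/1608.81) = 34.1 × 1.042479 = 35.5485
soybeans: 19.0 × (495.75/568.39) = 19.0 × 0.872200 = 16.5718
Index = Σ wᵢ·(p₁ᵢ/p₀ᵢ) = 52.2107 + 5.5677 + 35.5485 + 16.5718 = 109.8987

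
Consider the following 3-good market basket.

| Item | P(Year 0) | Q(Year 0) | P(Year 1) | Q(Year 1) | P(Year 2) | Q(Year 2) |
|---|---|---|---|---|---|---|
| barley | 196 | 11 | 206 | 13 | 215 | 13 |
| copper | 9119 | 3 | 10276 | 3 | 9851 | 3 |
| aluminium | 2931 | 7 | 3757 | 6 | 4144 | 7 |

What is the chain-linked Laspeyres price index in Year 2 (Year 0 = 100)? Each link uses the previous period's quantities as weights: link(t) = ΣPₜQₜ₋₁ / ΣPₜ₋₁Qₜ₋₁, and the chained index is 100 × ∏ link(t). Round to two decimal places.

121.18

Link Year 0→Year 1:
ΣP(Year 1)Q(Year 0) = 206×11 + 10276×3 + 3757×7 = 2266 + 30828 + 26299 = 59393
ΣP(Year 0)Q(Year 0) = 196×11 + 9119×3 + 2931×7 = 2156 + 27357 + 20517 = 50030
link = 59393/50030 = 1.187148
Link Year 1→Year 2:
ΣP(Year 2)Q(Year 1) = 215×13 + 9851×3 + 4144×6 = 2795 + 29553 + 24864 = 57212
ΣP(Year 1)Q(Year 1) = 206×13 + 10276×3 + 3757×6 = 2678 + 30828 + 22542 = 56048
link = 57212/56048 = 1.020768
Chained index = 100 × 1.187148 × 1.020768 = 121.1802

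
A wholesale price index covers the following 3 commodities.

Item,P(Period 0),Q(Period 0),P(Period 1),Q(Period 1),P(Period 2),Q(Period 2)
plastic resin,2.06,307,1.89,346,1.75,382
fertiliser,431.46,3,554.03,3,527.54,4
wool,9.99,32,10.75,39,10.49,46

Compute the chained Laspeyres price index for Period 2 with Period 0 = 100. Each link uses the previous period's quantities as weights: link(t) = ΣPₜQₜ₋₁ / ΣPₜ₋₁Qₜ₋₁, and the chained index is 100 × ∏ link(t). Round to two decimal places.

109.32

Link Period 0→Period 1:
ΣP(Period 1)Q(Period 0) = 1.89×307 + 554.03×3 + 10.75×32 = 580.23 + 1662.09 + 344 = 2586.32
ΣP(Period 0)Q(Period 0) = 2.06×307 + 431.46×3 + 9.99×32 = 632.42 + 1294.38 + 319.68 = 2246.48
link = 2586.32/2246.48 = 1.151277
Link Period 1→Period 2:
ΣP(Period 2)Q(Period 1) = 1.75×346 + 527.54×3 + 10.49×39 = 605.5 + 1582.62 + 409.11 = 2597.23
ΣP(Period 1)Q(Period 1) = 1.89×346 + 554.03×3 + 10.75×39 = 653.94 + 1662.09 + 419.25 = 2735.28
link = 2597.23/2735.28 = 0.949530
Chained index = 100 × 1.151277 × 0.949530 = 109.3172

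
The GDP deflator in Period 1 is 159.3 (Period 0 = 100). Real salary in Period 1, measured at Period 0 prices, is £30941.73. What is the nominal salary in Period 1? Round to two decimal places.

Nominal = Real × (Index/100) = 30941.73 × (159.3/100)
        = 30941.73 × 1.593 = 49290.1759

49290.18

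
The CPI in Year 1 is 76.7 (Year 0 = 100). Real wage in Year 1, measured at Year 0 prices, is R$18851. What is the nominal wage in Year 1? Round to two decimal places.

Nominal = Real × (Index/100) = 18851 × (76.7/100)
        = 18851 × 0.767 = 14458.7170

14458.72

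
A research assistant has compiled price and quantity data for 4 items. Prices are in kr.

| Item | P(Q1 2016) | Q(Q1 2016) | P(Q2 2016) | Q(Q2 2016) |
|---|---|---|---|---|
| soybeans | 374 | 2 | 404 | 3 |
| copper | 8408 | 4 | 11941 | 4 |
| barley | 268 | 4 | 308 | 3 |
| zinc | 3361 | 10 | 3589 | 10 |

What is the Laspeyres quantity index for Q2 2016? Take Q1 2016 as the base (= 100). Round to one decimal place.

Laspeyres quantity index uses base-period prices as weights.
ΣP(Q1 2016)·Q(Q2 2016) = 374×3 + 8408×4 + 268×3 + 3361×10 = 1122 + 33632 + 804 + 33610 = 69168
ΣP(Q1 2016)·Q(Q1 2016) = 374×2 + 8408×4 + 268×4 + 3361×10 = 748 + 33632 + 1072 + 33610 = 69062
Index = 69168 / 69062 × 100 = 100.1535

100.2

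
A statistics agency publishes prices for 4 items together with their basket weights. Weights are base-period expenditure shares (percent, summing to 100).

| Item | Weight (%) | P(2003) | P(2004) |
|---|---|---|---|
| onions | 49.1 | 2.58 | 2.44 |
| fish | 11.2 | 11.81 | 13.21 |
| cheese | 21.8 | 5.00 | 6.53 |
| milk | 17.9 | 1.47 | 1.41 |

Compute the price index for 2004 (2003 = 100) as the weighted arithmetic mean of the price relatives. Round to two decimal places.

104.60

onions: 49.1 × (2.44/2.58) = 49.1 × 0.945736 = 46.4357
fish: 11.2 × (13.21/11.81) = 11.2 × 1.118544 = 12.5277
cheese: 21.8 × (6.53/5.00) = 21.8 × 1.306000 = 28.4708
milk: 17.9 × (1.41/1.47) = 17.9 × 0.959184 = 17.1694
Index = Σ wᵢ·(p₁ᵢ/p₀ᵢ) = 46.4357 + 12.5277 + 28.4708 + 17.1694 = 104.6035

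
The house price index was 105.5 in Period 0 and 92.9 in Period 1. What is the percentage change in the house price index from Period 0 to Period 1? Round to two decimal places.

-11.94%

Change = (92.9 − 105.5) / 105.5 × 100
       = -12.6 / 105.5 × 100 = -11.9431%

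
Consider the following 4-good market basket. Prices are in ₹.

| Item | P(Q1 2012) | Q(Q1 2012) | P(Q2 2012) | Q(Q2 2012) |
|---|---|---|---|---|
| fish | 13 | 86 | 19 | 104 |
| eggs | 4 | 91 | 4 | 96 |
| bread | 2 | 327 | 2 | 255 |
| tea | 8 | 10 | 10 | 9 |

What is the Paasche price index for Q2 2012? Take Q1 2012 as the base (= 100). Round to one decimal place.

127.7

Paasche price index uses current-period quantities as weights.
ΣP(Q2 2012)·Q(Q2 2012) = 19×104 + 4×96 + 2×255 + 10×9 = 1976 + 384 + 510 + 90 = 2960
ΣP(Q1 2012)·Q(Q2 2012) = 13×104 + 4×96 + 2×255 + 8×9 = 1352 + 384 + 510 + 72 = 2318
Index = 2960 / 2318 × 100 = 127.6963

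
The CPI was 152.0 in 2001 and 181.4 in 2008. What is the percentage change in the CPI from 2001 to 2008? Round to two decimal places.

Change = (181.4 − 152.0) / 152.0 × 100
       = 29.4 / 152.0 × 100 = 19.3421%

19.34%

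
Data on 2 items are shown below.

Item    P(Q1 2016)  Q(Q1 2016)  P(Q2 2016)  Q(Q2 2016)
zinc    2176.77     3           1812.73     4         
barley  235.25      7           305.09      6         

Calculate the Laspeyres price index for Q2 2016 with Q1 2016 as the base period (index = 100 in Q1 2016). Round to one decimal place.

92.6

Laspeyres price index uses base-period quantities as weights.
ΣP(Q2 2016)·Q(Q1 2016) = 1812.73×3 + 305.09×7 = 5438.19 + 2135.63 = 7573.82
ΣP(Q1 2016)·Q(Q1 2016) = 2176.77×3 + 235.25×7 = 6530.31 + 1646.75 = 8177.06
Index = 7573.82 / 8177.06 × 100 = 92.6228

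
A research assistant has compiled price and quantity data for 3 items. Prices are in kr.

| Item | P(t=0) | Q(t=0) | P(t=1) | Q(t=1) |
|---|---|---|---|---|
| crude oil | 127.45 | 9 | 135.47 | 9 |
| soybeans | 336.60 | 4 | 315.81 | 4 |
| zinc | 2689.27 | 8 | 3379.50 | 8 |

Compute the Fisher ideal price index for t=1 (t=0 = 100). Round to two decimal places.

Laspeyres component (base-period weights):
ΣP(t=1)Q(t=0) = 135.47×9 + 315.81×4 + 3379.50×8 = 1219.23 + 1263.24 + 27036 = 29518.47
ΣP(t=0)Q(t=0) = 127.45×9 + 336.60×4 + 2689.27×8 = 1147.05 + 1346.4 + 21514.16 = 24007.61
L = 29518.47 / 24007.61 × 100 = 122.9546
Paasche component (current-period weights):
ΣP(t=1)Q(t=1) = 135.47×9 + 315.81×4 + 3379.50×8 = 1219.23 + 1263.24 + 27036 = 29518.47
ΣP(t=0)Q(t=1) = 127.45×9 + 336.60×4 + 2689.27×8 = 1147.05 + 1346.4 + 21514.16 = 24007.61
P = 29518.47 / 24007.61 × 100 = 122.9546
Fisher = √(L × P) = √(122.9546 × 122.9546) = 122.9546

122.95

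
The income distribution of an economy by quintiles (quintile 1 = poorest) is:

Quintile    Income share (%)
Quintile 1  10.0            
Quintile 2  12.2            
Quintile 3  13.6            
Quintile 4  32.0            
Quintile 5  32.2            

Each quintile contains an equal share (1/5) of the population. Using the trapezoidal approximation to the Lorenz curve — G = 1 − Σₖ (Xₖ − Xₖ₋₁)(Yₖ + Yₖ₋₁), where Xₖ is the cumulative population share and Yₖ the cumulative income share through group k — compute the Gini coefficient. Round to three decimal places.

0.257

Cumulative income shares Yₖ: 0.1000, 0.2220, 0.3580, 0.6780, 1.0000
Σ (Xₖ−Xₖ₋₁)(Yₖ+Yₖ₋₁) = (1/5)(0.1000+0.0000) + (1/5)(0.2220+0.1000) + (1/5)(0.3580+0.2220) + (1/5)(0.6780+0.3580) + (1/5)(1.0000+0.6780)
  = 0.0200 + 0.0644 + 0.1160 + 0.2072 + 0.3356 = 0.7432
G = 1 − 0.7432 = 0.2568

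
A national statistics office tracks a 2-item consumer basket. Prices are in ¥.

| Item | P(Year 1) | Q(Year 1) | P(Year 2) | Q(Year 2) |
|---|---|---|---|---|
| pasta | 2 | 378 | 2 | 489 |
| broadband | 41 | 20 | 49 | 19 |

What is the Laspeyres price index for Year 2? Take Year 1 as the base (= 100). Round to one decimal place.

Laspeyres price index uses base-period quantities as weights.
ΣP(Year 2)·Q(Year 1) = 2×378 + 49×20 = 756 + 980 = 1736
ΣP(Year 1)·Q(Year 1) = 2×378 + 41×20 = 756 + 820 = 1576
Index = 1736 / 1576 × 100 = 110.1523

110.2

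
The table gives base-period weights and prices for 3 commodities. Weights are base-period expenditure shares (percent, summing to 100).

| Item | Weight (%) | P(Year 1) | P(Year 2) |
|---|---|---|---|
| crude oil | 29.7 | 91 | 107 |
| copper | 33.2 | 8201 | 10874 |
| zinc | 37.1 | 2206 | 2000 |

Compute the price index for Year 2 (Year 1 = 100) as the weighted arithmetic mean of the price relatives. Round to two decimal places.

112.58

crude oil: 29.7 × (107/91) = 29.7 × 1.175824 = 34.9220
copper: 33.2 × (10874/8201) = 33.2 × 1.325936 = 44.0211
zinc: 37.1 × (2000/2206) = 37.1 × 0.906618 = 33.6355
Index = Σ wᵢ·(p₁ᵢ/p₀ᵢ) = 34.9220 + 44.0211 + 33.6355 = 112.5786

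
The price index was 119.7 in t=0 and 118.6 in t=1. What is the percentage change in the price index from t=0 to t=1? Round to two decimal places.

-0.92%

Change = (118.6 − 119.7) / 119.7 × 100
       = -1.1 / 119.7 × 100 = -0.9190%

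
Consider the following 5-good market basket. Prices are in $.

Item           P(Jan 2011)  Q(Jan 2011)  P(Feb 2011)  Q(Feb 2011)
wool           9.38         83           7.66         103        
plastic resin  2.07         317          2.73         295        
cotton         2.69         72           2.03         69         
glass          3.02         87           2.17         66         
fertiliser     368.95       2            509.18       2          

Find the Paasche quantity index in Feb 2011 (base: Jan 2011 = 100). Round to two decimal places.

101.45

Paasche quantity index uses current-period prices as weights.
ΣP(Feb 2011)·Q(Feb 2011) = 7.66×103 + 2.73×295 + 2.03×69 + 2.17×66 + 509.18×2 = 788.98 + 805.35 + 140.07 + 143.22 + 1018.36 = 2895.98
ΣP(Feb 2011)·Q(Jan 2011) = 7.66×83 + 2.73×317 + 2.03×72 + 2.17×87 + 509.18×2 = 635.78 + 865.41 + 146.16 + 188.79 + 1018.36 = 2854.5
Index = 2895.98 / 2854.5 × 100 = 101.4531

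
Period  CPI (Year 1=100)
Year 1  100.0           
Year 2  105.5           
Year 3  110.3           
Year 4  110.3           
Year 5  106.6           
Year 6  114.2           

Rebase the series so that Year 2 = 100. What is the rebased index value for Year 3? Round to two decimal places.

Rebased(Year 3) = 110.3 / 105.5 × 100 = 104.5498

104.55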